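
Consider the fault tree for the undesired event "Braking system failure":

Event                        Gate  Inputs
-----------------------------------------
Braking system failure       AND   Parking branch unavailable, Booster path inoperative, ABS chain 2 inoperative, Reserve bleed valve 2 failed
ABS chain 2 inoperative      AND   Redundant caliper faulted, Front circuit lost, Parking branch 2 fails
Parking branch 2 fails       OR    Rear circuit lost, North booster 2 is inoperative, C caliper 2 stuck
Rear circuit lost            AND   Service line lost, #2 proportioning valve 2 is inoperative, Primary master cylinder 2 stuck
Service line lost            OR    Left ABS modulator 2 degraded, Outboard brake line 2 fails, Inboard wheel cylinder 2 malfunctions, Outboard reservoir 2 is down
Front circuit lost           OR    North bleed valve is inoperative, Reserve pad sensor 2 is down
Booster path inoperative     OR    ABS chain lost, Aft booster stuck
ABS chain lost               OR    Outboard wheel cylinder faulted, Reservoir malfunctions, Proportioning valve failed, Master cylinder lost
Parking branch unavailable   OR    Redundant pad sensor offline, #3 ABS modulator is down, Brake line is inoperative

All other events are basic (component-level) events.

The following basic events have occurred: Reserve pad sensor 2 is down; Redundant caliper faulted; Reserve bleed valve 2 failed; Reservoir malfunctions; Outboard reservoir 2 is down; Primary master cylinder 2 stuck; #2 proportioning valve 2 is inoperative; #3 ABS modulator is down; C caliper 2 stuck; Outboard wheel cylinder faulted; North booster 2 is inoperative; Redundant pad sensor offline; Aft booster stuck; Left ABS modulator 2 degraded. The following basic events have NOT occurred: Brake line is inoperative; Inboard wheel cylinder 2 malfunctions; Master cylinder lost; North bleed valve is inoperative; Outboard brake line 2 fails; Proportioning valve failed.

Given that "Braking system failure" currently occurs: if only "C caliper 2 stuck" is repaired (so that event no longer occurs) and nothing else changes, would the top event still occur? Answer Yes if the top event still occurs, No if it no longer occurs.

Yes

Counterfactual: set "C caliper 2 stuck" to not occurred.
Parking branch unavailable [OR]: Redundant pad sensor offline=occurs, #3 ABS modulator is down=occurs, Brake line is inoperative=not → at least one input occurs → occurs.
ABS chain lost [OR]: Outboard wheel cylinder faulted=occurs, Reservoir malfunctions=occurs, Proportioning valve failed=not, Master cylinder lost=not → at least one input occurs → occurs.
Booster path inoperative [OR]: ABS chain lost=occurs, Aft booster stuck=occurs → at least one input occurs → occurs.
Front circuit lost [OR]: North bleed valve is inoperative=not, Reserve pad sensor 2 is down=occurs → at least one input occurs → occurs.
Service line lost [OR]: Left ABS modulator 2 degraded=occurs, Outboard brake line 2 fails=not, Inboard wheel cylinder 2 malfunctions=not, Outboard reservoir 2 is down=occurs → at least one input occurs → occurs.
Rear circuit lost [AND]: Service line lost=occurs, #2 proportioning valve 2 is inoperative=occurs, Primary master cylinder 2 stuck=occurs → all inputs occur → occurs.
Parking branch 2 fails [OR]: Rear circuit lost=occurs, North booster 2 is inoperative=occurs, C caliper 2 stuck=not → at least one input occurs → occurs.
ABS chain 2 inoperative [AND]: Redundant caliper faulted=occurs, Front circuit lost=occurs, Parking branch 2 fails=occurs → all inputs occur → occurs.
Braking system failure [AND]: Parking branch unavailable=occurs, Booster path inoperative=occurs, ABS chain 2 inoperative=occurs, Reserve bleed valve 2 failed=occurs → all inputs occur → occurs.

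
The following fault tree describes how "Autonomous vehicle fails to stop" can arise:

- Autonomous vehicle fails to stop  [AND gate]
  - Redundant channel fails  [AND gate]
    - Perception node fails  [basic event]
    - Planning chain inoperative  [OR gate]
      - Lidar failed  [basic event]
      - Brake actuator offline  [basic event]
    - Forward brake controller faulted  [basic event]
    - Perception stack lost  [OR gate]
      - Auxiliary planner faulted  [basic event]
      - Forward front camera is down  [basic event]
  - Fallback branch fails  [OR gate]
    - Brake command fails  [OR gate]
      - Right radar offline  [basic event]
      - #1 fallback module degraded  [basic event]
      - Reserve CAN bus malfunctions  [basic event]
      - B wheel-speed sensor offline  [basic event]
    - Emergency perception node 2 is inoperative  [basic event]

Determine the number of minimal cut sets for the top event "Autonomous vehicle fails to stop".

Planning chain inoperative [OR]: union of children's cut sets → 2 cut set(s).
Perception stack lost [OR]: union of children's cut sets → 2 cut set(s).
Redundant channel fails [AND]: one cut set from each child combined → 1 × 2 × 1 × 2 = 4 cut set(s).
Brake command fails [OR]: union of children's cut sets → 4 cut set(s).
Fallback branch fails [OR]: union of children's cut sets → 5 cut set(s).
Autonomous vehicle fails to stop [AND]: one cut set from each child combined → 4 × 5 = 20 cut set(s).

20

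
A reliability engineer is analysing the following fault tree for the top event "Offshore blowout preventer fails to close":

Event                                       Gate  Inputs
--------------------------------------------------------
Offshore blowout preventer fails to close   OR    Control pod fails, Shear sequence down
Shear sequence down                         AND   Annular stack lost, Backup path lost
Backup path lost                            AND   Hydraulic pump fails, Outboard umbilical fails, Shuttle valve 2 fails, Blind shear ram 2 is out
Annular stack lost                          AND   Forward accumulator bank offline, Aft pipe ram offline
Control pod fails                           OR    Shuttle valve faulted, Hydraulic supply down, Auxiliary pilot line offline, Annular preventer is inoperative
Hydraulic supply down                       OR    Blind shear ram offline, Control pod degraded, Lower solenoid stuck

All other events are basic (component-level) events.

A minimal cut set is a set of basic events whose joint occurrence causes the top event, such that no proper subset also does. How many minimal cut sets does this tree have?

Hydraulic supply down [OR]: union of children's cut sets → 3 cut set(s).
Control pod fails [OR]: union of children's cut sets → 6 cut set(s).
Annular stack lost [AND]: one cut set from each child combined → 1 × 1 = 1 cut set(s).
Backup path lost [AND]: one cut set from each child combined → 1 × 1 × 1 × 1 = 1 cut set(s).
Shear sequence down [AND]: one cut set from each child combined → 1 × 1 = 1 cut set(s).
Offshore blowout preventer fails to close [OR]: union of children's cut sets → 7 cut set(s).
Minimal cut sets: {Shuttle valve faulted}; {Blind shear ram offline}; {Control pod degraded}; {Lower solenoid stuck}; {Auxiliary pilot line offline}; {Annular preventer is inoperative}; {Aft pipe ram offline, Blind shear ram 2 is out, Forward accumulator bank offline, Hydraulic pump fails, Outboard umbilical fails, Shuttle valve 2 fails}.

7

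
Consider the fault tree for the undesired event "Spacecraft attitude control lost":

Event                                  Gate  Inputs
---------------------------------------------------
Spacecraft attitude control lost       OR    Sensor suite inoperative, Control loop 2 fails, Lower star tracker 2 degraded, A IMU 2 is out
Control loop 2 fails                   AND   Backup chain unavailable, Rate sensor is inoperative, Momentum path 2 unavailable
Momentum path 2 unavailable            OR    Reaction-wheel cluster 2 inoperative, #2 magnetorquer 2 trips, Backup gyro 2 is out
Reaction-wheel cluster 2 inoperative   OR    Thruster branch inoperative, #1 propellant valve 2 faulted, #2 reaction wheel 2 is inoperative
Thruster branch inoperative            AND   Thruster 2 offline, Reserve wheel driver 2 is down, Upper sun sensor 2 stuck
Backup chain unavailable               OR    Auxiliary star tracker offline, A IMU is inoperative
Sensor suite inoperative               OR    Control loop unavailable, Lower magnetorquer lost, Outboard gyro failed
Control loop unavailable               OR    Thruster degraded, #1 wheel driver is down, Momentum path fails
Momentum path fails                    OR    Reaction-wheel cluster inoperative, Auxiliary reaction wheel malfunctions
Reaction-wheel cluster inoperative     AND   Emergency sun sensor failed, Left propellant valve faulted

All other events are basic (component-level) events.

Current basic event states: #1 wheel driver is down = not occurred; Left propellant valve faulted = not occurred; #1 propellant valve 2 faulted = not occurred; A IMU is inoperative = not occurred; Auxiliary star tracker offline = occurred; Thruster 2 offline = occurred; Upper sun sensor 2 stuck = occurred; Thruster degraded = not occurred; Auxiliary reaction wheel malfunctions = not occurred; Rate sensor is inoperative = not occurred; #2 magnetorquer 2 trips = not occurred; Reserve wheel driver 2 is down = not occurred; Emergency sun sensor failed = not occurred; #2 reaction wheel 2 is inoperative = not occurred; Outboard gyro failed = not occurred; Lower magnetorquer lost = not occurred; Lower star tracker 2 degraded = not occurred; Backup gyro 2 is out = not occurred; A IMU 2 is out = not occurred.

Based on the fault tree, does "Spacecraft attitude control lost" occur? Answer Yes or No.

No

Reaction-wheel cluster inoperative [AND]: Emergency sun sensor failed=not, Left propellant valve faulted=not → not all inputs occur → does not occur.
Momentum path fails [OR]: Reaction-wheel cluster inoperative=not, Auxiliary reaction wheel malfunctions=not → no input occurs → does not occur.
Control loop unavailable [OR]: Thruster degraded=not, #1 wheel driver is down=not, Momentum path fails=not → no input occurs → does not occur.
Sensor suite inoperative [OR]: Control loop unavailable=not, Lower magnetorquer lost=not, Outboard gyro failed=not → no input occurs → does not occur.
Backup chain unavailable [OR]: Auxiliary star tracker offline=occurs, A IMU is inoperative=not → at least one input occurs → occurs.
Thruster branch inoperative [AND]: Thruster 2 offline=occurs, Reserve wheel driver 2 is down=not, Upper sun sensor 2 stuck=occurs → not all inputs occur → does not occur.
Reaction-wheel cluster 2 inoperative [OR]: Thruster branch inoperative=not, #1 propellant valve 2 faulted=not, #2 reaction wheel 2 is inoperative=not → no input occurs → does not occur.
Momentum path 2 unavailable [OR]: Reaction-wheel cluster 2 inoperative=not, #2 magnetorquer 2 trips=not, Backup gyro 2 is out=not → no input occurs → does not occur.
Control loop 2 fails [AND]: Backup chain unavailable=occurs, Rate sensor is inoperative=not, Momentum path 2 unavailable=not → not all inputs occur → does not occur.
Spacecraft attitude control lost [OR]: Sensor suite inoperative=not, Control loop 2 fails=not, Lower star tracker 2 degraded=not, A IMU 2 is out=not → no input occurs → does not occur.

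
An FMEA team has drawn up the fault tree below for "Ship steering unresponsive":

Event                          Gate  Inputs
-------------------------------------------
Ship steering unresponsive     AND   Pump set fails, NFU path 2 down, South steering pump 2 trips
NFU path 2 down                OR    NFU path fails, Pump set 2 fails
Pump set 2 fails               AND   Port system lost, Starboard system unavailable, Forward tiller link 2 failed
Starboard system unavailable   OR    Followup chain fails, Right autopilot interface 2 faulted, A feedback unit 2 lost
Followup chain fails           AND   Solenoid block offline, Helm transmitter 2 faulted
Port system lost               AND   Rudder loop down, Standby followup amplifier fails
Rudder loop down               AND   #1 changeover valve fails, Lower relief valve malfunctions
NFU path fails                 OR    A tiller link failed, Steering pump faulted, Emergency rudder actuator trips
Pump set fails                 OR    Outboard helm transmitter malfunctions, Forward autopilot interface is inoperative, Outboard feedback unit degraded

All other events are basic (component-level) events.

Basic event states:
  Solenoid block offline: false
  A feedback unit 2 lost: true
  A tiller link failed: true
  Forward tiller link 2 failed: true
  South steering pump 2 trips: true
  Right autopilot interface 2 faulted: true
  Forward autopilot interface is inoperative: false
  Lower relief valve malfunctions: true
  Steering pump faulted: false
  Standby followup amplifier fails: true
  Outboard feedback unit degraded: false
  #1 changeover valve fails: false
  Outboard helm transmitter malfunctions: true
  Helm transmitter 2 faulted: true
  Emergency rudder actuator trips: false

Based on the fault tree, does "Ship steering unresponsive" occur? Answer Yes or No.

Pump set fails [OR]: Outboard helm transmitter malfunctions=occurs, Forward autopilot interface is inoperative=not, Outboard feedback unit degraded=not → at least one input occurs → occurs.
NFU path fails [OR]: A tiller link failed=occurs, Steering pump faulted=not, Emergency rudder actuator trips=not → at least one input occurs → occurs.
Rudder loop down [AND]: #1 changeover valve fails=not, Lower relief valve malfunctions=occurs → not all inputs occur → does not occur.
Port system lost [AND]: Rudder loop down=not, Standby followup amplifier fails=occurs → not all inputs occur → does not occur.
Followup chain fails [AND]: Solenoid block offline=not, Helm transmitter 2 faulted=occurs → not all inputs occur → does not occur.
Starboard system unavailable [OR]: Followup chain fails=not, Right autopilot interface 2 faulted=occurs, A feedback unit 2 lost=occurs → at least one input occurs → occurs.
Pump set 2 fails [AND]: Port system lost=not, Starboard system unavailable=occurs, Forward tiller link 2 failed=occurs → not all inputs occur → does not occur.
NFU path 2 down [OR]: NFU path fails=occurs, Pump set 2 fails=not → at least one input occurs → occurs.
Ship steering unresponsive [AND]: Pump set fails=occurs, NFU path 2 down=occurs, South steering pump 2 trips=occurs → all inputs occur → occurs.

Yes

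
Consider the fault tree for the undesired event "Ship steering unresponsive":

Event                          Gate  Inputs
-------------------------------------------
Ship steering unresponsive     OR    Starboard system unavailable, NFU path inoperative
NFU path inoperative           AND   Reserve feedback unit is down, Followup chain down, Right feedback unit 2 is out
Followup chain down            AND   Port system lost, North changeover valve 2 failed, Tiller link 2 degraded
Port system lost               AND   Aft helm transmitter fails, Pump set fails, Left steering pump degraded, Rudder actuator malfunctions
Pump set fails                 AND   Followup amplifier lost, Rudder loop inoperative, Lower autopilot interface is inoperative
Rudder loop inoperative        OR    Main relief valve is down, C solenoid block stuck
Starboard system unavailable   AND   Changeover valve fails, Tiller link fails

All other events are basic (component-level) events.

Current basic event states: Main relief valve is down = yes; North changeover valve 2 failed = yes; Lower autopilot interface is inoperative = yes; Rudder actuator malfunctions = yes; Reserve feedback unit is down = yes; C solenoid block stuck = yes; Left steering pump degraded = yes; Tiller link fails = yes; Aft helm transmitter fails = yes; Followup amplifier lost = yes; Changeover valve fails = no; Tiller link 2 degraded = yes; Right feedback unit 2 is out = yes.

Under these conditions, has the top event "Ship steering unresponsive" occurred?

Yes

Starboard system unavailable [AND]: Changeover valve fails=not, Tiller link fails=occurs → not all inputs occur → does not occur.
Rudder loop inoperative [OR]: Main relief valve is down=occurs, C solenoid block stuck=occurs → at least one input occurs → occurs.
Pump set fails [AND]: Followup amplifier lost=occurs, Rudder loop inoperative=occurs, Lower autopilot interface is inoperative=occurs → all inputs occur → occurs.
Port system lost [AND]: Aft helm transmitter fails=occurs, Pump set fails=occurs, Left steering pump degraded=occurs, Rudder actuator malfunctions=occurs → all inputs occur → occurs.
Followup chain down [AND]: Port system lost=occurs, North changeover valve 2 failed=occurs, Tiller link 2 degraded=occurs → all inputs occur → occurs.
NFU path inoperative [AND]: Reserve feedback unit is down=occurs, Followup chain down=occurs, Right feedback unit 2 is out=occurs → all inputs occur → occurs.
Ship steering unresponsive [OR]: Starboard system unavailable=not, NFU path inoperative=occurs → at least one input occurs → occurs.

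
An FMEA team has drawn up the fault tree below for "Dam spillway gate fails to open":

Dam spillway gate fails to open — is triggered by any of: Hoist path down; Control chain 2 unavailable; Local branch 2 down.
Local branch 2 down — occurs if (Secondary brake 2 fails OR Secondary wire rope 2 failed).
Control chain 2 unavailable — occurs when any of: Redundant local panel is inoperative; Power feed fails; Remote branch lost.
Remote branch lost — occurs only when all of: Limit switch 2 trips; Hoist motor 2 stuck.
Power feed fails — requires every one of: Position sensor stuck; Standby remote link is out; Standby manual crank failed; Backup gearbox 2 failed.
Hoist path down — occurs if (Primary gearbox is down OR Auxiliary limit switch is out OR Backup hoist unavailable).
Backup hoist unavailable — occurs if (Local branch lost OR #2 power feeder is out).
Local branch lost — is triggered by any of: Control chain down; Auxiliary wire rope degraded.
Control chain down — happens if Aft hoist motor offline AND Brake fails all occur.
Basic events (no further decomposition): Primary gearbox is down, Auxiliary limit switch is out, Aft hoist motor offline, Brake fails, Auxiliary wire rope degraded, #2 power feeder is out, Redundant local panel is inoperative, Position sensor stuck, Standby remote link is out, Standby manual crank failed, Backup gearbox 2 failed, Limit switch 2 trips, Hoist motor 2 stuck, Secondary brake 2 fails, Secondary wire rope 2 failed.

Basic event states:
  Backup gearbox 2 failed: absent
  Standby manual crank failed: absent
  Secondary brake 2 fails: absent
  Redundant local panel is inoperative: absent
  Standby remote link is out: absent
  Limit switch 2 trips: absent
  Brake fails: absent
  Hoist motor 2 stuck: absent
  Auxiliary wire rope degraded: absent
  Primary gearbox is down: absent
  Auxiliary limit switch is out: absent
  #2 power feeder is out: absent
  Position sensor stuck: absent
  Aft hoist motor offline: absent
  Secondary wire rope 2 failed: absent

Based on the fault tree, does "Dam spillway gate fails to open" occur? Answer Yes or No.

No

Control chain down [AND]: Aft hoist motor offline=not, Brake fails=not → not all inputs occur → does not occur.
Local branch lost [OR]: Control chain down=not, Auxiliary wire rope degraded=not → no input occurs → does not occur.
Backup hoist unavailable [OR]: Local branch lost=not, #2 power feeder is out=not → no input occurs → does not occur.
Hoist path down [OR]: Primary gearbox is down=not, Auxiliary limit switch is out=not, Backup hoist unavailable=not → no input occurs → does not occur.
Power feed fails [AND]: Position sensor stuck=not, Standby remote link is out=not, Standby manual crank failed=not, Backup gearbox 2 failed=not → not all inputs occur → does not occur.
Remote branch lost [AND]: Limit switch 2 trips=not, Hoist motor 2 stuck=not → not all inputs occur → does not occur.
Control chain 2 unavailable [OR]: Redundant local panel is inoperative=not, Power feed fails=not, Remote branch lost=not → no input occurs → does not occur.
Local branch 2 down [OR]: Secondary brake 2 fails=not, Secondary wire rope 2 failed=not → no input occurs → does not occur.
Dam spillway gate fails to open [OR]: Hoist path down=not, Control chain 2 unavailable=not, Local branch 2 down=not → no input occurs → does not occur.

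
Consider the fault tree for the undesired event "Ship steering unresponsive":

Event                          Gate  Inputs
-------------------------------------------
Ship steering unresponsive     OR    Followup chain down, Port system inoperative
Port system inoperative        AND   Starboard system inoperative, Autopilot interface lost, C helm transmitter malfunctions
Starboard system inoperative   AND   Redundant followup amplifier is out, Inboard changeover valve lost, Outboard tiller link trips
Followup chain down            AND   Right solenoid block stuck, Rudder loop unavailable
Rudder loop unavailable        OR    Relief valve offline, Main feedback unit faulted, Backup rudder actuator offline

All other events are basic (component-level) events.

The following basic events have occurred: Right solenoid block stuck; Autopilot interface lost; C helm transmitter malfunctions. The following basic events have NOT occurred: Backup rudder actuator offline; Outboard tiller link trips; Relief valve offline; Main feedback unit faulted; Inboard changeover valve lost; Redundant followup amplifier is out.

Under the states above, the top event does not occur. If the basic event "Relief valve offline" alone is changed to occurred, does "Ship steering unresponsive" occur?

Counterfactual: set "Relief valve offline" to occurred.
Rudder loop unavailable [OR]: Relief valve offline=occurs, Main feedback unit faulted=not, Backup rudder actuator offline=not → at least one input occurs → occurs.
Followup chain down [AND]: Right solenoid block stuck=occurs, Rudder loop unavailable=occurs → all inputs occur → occurs.
Starboard system inoperative [AND]: Redundant followup amplifier is out=not, Inboard changeover valve lost=not, Outboard tiller link trips=not → not all inputs occur → does not occur.
Port system inoperative [AND]: Starboard system inoperative=not, Autopilot interface lost=occurs, C helm transmitter malfunctions=occurs → not all inputs occur → does not occur.
Ship steering unresponsive [OR]: Followup chain down=occurs, Port system inoperative=not → at least one input occurs → occurs.

Yes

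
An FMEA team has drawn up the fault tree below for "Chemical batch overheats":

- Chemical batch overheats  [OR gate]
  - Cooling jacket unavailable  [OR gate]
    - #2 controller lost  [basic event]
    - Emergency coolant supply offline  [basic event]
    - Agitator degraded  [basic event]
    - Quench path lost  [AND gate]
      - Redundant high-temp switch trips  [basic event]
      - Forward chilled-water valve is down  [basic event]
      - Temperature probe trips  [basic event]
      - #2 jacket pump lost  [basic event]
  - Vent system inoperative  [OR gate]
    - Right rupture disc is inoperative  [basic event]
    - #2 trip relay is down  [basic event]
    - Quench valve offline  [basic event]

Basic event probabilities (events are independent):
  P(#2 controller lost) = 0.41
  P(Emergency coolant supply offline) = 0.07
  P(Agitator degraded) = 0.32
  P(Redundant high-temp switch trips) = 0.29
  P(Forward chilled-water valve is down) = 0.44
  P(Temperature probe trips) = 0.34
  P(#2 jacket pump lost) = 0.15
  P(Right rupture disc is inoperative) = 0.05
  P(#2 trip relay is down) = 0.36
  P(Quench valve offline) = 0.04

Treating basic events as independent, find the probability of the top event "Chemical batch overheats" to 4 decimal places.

P(Quench path lost) [AND] = 0.29 × 0.44 × 0.34 × 0.15 = 0.006508
P(Cooling jacket unavailable) [OR] = 1 − (1−0.41) × (1−0.07) × (1−0.32) × (1−0.006508) = 0.629312
P(Vent system inoperative) [OR] = 1 − (1−0.05) × (1−0.36) × (1−0.04) = 0.416320
P(Chemical batch overheats) [OR] = 1 − (1−0.629312) × (1−0.416320) = 0.783637
Rounded to 4 decimal places: P(Chemical batch overheats) ≈ 0.7836.

0.7836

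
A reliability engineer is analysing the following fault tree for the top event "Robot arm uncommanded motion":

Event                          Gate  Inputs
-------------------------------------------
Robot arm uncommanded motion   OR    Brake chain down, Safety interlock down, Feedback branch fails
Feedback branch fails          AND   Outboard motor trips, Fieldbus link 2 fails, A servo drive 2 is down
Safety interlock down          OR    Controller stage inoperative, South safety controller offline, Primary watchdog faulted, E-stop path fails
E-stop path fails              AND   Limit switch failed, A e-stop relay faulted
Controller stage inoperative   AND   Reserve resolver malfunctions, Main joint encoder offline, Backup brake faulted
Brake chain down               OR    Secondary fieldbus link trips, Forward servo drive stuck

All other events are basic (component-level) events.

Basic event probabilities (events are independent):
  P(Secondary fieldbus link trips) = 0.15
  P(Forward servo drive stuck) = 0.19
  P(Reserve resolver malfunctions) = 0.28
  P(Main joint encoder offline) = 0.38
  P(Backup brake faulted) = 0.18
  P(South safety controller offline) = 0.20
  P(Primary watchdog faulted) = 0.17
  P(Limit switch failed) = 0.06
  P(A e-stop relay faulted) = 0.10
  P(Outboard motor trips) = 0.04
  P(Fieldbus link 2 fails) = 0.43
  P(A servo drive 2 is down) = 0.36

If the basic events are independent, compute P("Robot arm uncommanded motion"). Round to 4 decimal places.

0.5570

P(Brake chain down) [OR] = 1 − (1−0.15) × (1−0.19) = 0.311500
P(Controller stage inoperative) [AND] = 0.28 × 0.38 × 0.18 = 0.019152
P(E-stop path fails) [AND] = 0.06 × 0.10 = 0.006000
P(Safety interlock down) [OR] = 1 − (1−0.019152) × (1−0.20) × (1−0.17) × (1−0.006000) = 0.352625
P(Feedback branch fails) [AND] = 0.04 × 0.43 × 0.36 = 0.006192
P(Robot arm uncommanded motion) [OR] = 1 − (1−0.311500) × (1−0.352625) × (1−0.006192) = 0.557042
Rounded to 4 decimal places: P(Robot arm uncommanded motion) ≈ 0.5570.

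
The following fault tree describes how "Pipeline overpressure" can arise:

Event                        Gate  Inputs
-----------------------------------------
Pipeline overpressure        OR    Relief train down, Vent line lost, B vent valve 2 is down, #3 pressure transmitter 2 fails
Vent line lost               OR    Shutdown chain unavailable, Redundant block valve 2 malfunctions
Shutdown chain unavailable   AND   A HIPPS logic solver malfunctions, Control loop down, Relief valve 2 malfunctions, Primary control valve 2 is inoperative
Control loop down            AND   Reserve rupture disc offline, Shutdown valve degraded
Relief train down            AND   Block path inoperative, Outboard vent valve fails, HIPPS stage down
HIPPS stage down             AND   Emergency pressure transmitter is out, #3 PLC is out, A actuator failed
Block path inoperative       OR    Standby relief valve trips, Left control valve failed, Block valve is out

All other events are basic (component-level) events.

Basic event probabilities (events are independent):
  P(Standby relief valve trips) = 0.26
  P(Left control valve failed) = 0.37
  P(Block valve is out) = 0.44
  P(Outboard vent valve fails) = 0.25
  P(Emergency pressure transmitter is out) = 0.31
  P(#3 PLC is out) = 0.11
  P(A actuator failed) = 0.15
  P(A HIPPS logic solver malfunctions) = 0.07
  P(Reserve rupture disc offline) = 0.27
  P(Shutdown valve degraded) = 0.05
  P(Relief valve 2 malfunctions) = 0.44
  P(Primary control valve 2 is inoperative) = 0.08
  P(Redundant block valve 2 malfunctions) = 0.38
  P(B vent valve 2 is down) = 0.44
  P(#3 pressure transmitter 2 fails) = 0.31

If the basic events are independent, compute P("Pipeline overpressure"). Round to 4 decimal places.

P(Block path inoperative) [OR] = 1 − (1−0.26) × (1−0.37) × (1−0.44) = 0.738928
P(HIPPS stage down) [AND] = 0.31 × 0.11 × 0.15 = 0.005115
P(Relief train down) [AND] = 0.738928 × 0.25 × 0.005115 = 0.000945
P(Control loop down) [AND] = 0.27 × 0.05 = 0.013500
P(Shutdown chain unavailable) [AND] = 0.07 × 0.013500 × 0.44 × 0.08 = 0.000033
P(Vent line lost) [OR] = 1 − (1−0.000033) × (1−0.38) = 0.380020
P(Pipeline overpressure) [OR] = 1 − (1−0.000945) × (1−0.380020) × (1−0.44) × (1−0.31) = 0.760666
Rounded to 4 decimal places: P(Pipeline overpressure) ≈ 0.7607.

0.7607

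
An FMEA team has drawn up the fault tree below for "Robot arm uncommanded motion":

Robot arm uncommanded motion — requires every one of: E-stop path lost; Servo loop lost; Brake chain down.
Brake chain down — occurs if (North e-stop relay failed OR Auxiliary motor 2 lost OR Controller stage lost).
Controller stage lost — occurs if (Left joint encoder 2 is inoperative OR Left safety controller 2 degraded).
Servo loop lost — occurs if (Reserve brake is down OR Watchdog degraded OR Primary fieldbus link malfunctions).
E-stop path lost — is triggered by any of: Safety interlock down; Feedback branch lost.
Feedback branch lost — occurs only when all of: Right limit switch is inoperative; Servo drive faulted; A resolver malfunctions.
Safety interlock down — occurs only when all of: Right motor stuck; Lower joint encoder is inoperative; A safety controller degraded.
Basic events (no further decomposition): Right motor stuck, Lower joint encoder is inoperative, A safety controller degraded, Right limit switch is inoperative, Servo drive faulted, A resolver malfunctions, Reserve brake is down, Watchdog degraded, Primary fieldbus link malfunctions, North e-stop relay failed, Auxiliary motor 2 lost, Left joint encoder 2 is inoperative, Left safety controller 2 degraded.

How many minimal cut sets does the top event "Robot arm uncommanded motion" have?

Safety interlock down [AND]: one cut set from each child combined → 1 × 1 × 1 = 1 cut set(s).
Feedback branch lost [AND]: one cut set from each child combined → 1 × 1 × 1 = 1 cut set(s).
E-stop path lost [OR]: union of children's cut sets → 2 cut set(s).
Servo loop lost [OR]: union of children's cut sets → 3 cut set(s).
Controller stage lost [OR]: union of children's cut sets → 2 cut set(s).
Brake chain down [OR]: union of children's cut sets → 4 cut set(s).
Robot arm uncommanded motion [AND]: one cut set from each child combined → 2 × 3 × 4 = 24 cut set(s).

24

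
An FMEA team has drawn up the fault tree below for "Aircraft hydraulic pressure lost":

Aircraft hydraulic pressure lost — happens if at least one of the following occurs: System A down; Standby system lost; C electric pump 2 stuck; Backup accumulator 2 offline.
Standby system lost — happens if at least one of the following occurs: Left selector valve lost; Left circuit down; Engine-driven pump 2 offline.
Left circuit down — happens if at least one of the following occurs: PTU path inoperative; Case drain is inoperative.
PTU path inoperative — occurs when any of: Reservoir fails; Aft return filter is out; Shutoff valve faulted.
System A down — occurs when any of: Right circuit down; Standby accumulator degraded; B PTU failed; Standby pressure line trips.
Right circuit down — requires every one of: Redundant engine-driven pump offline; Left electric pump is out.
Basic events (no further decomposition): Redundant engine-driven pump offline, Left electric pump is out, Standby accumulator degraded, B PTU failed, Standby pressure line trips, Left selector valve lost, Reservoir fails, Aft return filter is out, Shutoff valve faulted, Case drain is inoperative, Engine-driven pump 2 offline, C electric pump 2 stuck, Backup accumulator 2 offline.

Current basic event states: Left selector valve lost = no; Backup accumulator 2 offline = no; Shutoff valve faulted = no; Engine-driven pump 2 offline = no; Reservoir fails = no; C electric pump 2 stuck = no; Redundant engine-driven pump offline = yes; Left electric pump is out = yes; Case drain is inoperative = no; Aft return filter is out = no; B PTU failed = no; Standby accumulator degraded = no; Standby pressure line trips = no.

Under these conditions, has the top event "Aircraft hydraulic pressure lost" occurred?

Yes

Right circuit down [AND]: Redundant engine-driven pump offline=occurs, Left electric pump is out=occurs → all inputs occur → occurs.
System A down [OR]: Right circuit down=occurs, Standby accumulator degraded=not, B PTU failed=not, Standby pressure line trips=not → at least one input occurs → occurs.
PTU path inoperative [OR]: Reservoir fails=not, Aft return filter is out=not, Shutoff valve faulted=not → no input occurs → does not occur.
Left circuit down [OR]: PTU path inoperative=not, Case drain is inoperative=not → no input occurs → does not occur.
Standby system lost [OR]: Left selector valve lost=not, Left circuit down=not, Engine-driven pump 2 offline=not → no input occurs → does not occur.
Aircraft hydraulic pressure lost [OR]: System A down=occurs, Standby system lost=not, C electric pump 2 stuck=not, Backup accumulator 2 offline=not → at least one input occurs → occurs.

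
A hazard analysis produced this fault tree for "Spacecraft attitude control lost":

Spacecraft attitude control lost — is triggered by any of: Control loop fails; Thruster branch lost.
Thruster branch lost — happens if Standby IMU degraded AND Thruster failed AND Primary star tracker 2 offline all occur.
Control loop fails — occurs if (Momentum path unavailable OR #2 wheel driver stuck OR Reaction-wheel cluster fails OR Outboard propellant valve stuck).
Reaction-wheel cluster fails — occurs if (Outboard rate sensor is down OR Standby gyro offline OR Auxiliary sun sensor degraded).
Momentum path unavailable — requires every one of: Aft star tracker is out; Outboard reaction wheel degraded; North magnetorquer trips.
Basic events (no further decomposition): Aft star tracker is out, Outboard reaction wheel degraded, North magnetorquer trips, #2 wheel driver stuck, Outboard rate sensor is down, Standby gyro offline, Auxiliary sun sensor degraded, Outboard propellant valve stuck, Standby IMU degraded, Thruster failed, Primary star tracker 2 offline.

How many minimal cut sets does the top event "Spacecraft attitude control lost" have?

7

Momentum path unavailable [AND]: one cut set from each child combined → 1 × 1 × 1 = 1 cut set(s).
Reaction-wheel cluster fails [OR]: union of children's cut sets → 3 cut set(s).
Control loop fails [OR]: union of children's cut sets → 6 cut set(s).
Thruster branch lost [AND]: one cut set from each child combined → 1 × 1 × 1 = 1 cut set(s).
Spacecraft attitude control lost [OR]: union of children's cut sets → 7 cut set(s).
Minimal cut sets: {Aft star tracker is out, North magnetorquer trips, Outboard reaction wheel degraded}; {#2 wheel driver stuck}; {Outboard rate sensor is down}; {Standby gyro offline}; {Auxiliary sun sensor degraded}; {Outboard propellant valve stuck}; {Primary star tracker 2 offline, Standby IMU degraded, Thruster failed}.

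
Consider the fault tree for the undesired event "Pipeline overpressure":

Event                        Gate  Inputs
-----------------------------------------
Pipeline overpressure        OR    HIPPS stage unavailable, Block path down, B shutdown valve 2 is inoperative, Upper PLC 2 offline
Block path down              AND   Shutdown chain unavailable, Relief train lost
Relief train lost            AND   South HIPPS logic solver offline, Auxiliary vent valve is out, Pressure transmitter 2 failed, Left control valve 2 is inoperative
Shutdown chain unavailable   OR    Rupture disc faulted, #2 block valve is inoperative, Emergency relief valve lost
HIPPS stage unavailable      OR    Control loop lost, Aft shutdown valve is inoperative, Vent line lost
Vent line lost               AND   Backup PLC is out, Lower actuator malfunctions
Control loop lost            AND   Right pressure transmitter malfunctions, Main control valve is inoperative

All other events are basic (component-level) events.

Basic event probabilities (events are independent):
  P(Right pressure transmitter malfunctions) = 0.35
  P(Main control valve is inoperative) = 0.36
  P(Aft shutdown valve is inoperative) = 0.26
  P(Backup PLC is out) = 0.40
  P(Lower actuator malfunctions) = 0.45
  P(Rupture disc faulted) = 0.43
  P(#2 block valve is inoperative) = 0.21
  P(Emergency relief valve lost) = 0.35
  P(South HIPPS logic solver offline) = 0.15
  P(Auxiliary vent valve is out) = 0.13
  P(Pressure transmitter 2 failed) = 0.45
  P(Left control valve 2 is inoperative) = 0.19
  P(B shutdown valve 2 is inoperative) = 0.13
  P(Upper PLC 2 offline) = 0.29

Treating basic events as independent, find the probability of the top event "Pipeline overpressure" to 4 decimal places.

P(Control loop lost) [AND] = 0.35 × 0.36 = 0.126000
P(Vent line lost) [AND] = 0.40 × 0.45 = 0.180000
P(HIPPS stage unavailable) [OR] = 1 − (1−0.126000) × (1−0.26) × (1−0.180000) = 0.469657
P(Shutdown chain unavailable) [OR] = 1 − (1−0.43) × (1−0.21) × (1−0.35) = 0.707305
P(Relief train lost) [AND] = 0.15 × 0.13 × 0.45 × 0.19 = 0.001667
P(Block path down) [AND] = 0.707305 × 0.001667 = 0.001179
P(Pipeline overpressure) [OR] = 1 − (1−0.469657) × (1−0.001179) × (1−0.13) × (1−0.29) = 0.672793
Rounded to 4 decimal places: P(Pipeline overpressure) ≈ 0.6728.

0.6728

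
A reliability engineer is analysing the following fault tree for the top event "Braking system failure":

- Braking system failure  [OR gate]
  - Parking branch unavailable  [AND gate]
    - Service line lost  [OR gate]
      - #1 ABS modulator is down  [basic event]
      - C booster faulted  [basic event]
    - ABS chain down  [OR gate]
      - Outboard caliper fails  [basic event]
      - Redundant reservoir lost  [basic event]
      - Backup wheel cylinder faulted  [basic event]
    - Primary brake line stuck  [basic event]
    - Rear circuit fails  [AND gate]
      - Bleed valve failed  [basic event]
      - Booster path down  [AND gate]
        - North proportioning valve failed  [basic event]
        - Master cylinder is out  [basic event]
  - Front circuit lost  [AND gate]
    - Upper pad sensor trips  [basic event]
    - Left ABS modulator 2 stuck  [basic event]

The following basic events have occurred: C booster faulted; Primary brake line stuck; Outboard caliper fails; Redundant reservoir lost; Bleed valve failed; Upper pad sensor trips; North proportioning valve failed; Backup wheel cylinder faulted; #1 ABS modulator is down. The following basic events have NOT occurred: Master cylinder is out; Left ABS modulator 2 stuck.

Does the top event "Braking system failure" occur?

Service line lost [OR]: #1 ABS modulator is down=occurs, C booster faulted=occurs → at least one input occurs → occurs.
ABS chain down [OR]: Outboard caliper fails=occurs, Redundant reservoir lost=occurs, Backup wheel cylinder faulted=occurs → at least one input occurs → occurs.
Booster path down [AND]: North proportioning valve failed=occurs, Master cylinder is out=not → not all inputs occur → does not occur.
Rear circuit fails [AND]: Bleed valve failed=occurs, Booster path down=not → not all inputs occur → does not occur.
Parking branch unavailable [AND]: Service line lost=occurs, ABS chain down=occurs, Primary brake line stuck=occurs, Rear circuit fails=not → not all inputs occur → does not occur.
Front circuit lost [AND]: Upper pad sensor trips=occurs, Left ABS modulator 2 stuck=not → not all inputs occur → does not occur.
Braking system failure [OR]: Parking branch unavailable=not, Front circuit lost=not → no input occurs → does not occur.

No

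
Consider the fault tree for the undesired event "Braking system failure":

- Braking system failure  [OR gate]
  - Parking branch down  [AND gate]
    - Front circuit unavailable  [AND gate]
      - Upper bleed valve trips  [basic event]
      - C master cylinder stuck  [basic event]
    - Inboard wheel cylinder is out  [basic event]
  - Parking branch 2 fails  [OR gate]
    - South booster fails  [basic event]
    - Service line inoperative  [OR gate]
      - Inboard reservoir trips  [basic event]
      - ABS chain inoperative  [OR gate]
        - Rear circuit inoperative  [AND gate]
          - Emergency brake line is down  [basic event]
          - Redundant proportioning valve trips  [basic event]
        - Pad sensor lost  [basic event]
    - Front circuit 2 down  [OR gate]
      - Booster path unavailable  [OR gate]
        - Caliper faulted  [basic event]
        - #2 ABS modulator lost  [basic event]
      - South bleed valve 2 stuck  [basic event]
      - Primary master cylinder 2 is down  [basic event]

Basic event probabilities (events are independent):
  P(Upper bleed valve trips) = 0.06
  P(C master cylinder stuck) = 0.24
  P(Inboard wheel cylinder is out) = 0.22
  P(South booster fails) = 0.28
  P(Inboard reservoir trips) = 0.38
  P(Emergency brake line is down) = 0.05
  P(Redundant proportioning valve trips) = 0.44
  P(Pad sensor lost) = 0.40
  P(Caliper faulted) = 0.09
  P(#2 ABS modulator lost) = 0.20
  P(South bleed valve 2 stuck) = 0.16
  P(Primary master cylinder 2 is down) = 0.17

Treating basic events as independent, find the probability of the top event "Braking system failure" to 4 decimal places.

P(Front circuit unavailable) [AND] = 0.06 × 0.24 = 0.014400
P(Parking branch down) [AND] = 0.014400 × 0.22 = 0.003168
P(Rear circuit inoperative) [AND] = 0.05 × 0.44 = 0.022000
P(ABS chain inoperative) [OR] = 1 − (1−0.022000) × (1−0.40) = 0.413200
P(Service line inoperative) [OR] = 1 − (1−0.38) × (1−0.413200) = 0.636184
P(Booster path unavailable) [OR] = 1 − (1−0.09) × (1−0.20) = 0.272000
P(Front circuit 2 down) [OR] = 1 − (1−0.272000) × (1−0.16) × (1−0.17) = 0.492438
P(Parking branch 2 fails) [OR] = 1 − (1−0.28) × (1−0.636184) × (1−0.492438) = 0.867045
P(Braking system failure) [OR] = 1 − (1−0.003168) × (1−0.867045) = 0.867466
Rounded to 4 decimal places: P(Braking system failure) ≈ 0.8675.

0.8675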